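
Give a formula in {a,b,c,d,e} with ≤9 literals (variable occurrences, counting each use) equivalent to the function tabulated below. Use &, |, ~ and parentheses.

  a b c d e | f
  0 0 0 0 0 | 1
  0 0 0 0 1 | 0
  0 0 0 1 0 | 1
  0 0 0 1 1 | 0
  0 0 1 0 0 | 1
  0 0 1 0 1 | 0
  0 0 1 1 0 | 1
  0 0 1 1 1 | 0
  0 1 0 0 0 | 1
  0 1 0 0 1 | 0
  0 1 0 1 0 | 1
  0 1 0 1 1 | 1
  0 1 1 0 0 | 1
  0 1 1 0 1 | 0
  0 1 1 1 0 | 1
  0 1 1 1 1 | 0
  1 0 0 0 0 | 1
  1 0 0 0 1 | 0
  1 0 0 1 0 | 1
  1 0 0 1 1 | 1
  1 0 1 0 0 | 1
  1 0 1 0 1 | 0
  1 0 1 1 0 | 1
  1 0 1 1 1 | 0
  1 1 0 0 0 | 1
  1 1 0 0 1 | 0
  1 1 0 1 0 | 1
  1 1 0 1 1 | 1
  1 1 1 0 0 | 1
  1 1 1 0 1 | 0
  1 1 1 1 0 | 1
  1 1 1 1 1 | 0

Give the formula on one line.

(((~d | ~c) & (((b & ~a) | (d & a)) & d)) | ~e)

  ~d = 11001100110011001100110011001100
  ~c = 11110000111100001111000011110000
  (~d | ~c) = 11111100111111001111110011111100
  ~a = 11111111111111110000000000000000
  (b & ~a) = 00000000111111110000000000000000
  (d & a) = 00000000000000000011001100110011
  ((b & ~a) | (d & a)) = 00000000111111110011001100110011
  (((b & ~a) | (d & a)) & d) = 00000000001100110011001100110011
  ((~d | ~c) & (((b & ~a) | (d & a)) & d)) = 00000000001100000011000000110000
  ~e = 10101010101010101010101010101010
  (((~d | ~c) & (((b & ~a) | (d & a)) & d)) | ~e) = 10101010101110101011101010111010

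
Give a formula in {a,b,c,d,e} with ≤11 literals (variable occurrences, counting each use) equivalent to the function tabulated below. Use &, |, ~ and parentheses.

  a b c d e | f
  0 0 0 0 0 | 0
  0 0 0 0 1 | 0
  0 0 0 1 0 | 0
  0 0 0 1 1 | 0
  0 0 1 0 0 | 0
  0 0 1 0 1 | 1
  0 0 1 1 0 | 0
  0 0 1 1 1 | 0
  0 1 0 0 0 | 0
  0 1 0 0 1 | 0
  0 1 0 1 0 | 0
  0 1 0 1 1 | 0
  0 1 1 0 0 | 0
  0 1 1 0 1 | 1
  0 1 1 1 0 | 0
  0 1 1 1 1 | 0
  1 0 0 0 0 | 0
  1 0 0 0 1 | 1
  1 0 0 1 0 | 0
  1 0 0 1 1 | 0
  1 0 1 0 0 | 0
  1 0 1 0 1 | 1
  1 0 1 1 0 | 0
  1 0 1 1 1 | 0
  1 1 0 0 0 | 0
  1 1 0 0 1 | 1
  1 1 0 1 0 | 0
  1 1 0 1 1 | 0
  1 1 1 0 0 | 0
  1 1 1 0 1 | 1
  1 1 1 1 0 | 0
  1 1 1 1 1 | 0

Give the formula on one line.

((c | a) & ((~c | ~d) & (e & ((~d & e) | ~a))))

  (c | a) = 00001111000011111111111111111111
  ~c = 11110000111100001111000011110000
  ~d = 11001100110011001100110011001100
  (~c | ~d) = 11111100111111001111110011111100
  (~d & e) = 01000100010001000100010001000100
  ~a = 11111111111111110000000000000000
  ((~d & e) | ~a) = 11111111111111110100010001000100
  (e & ((~d & e) | ~a)) = 01010101010101010100010001000100
  ((~c | ~d) & (e & ((~d & e) | ~a))) = 01010100010101000100010001000100
  ((c | a) & ((~c | ~d) & (e & ((~d & e) | ~a)))) = 00000100000001000100010001000100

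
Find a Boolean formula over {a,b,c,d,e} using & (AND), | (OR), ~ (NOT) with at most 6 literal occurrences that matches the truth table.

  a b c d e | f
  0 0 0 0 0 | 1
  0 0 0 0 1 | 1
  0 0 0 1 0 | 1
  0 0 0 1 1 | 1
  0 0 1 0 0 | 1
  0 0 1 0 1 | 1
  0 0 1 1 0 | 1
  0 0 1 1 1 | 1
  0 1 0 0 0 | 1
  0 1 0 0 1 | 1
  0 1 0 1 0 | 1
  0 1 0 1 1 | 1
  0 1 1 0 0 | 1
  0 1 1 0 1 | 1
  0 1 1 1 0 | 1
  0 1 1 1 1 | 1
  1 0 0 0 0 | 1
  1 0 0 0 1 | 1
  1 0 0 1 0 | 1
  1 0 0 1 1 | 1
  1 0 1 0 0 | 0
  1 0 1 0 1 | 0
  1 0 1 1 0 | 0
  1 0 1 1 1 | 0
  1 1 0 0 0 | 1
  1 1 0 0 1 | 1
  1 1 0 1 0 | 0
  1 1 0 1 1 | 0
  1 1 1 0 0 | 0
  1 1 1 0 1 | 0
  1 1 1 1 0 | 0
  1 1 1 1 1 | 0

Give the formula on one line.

(((~a | ~c) & (~d | ~b)) | ~a)

  ~a = 11111111111111110000000000000000
  ~c = 11110000111100001111000011110000
  (~a | ~c) = 11111111111111111111000011110000
  ~d = 11001100110011001100110011001100
  ~b = 11111111000000001111111100000000
  (~d | ~b) = 11111111110011001111111111001100
  ((~a | ~c) & (~d | ~b)) = 11111111110011001111000011000000
  (((~a | ~c) & (~d | ~b)) | ~a) = 11111111111111111111000011000000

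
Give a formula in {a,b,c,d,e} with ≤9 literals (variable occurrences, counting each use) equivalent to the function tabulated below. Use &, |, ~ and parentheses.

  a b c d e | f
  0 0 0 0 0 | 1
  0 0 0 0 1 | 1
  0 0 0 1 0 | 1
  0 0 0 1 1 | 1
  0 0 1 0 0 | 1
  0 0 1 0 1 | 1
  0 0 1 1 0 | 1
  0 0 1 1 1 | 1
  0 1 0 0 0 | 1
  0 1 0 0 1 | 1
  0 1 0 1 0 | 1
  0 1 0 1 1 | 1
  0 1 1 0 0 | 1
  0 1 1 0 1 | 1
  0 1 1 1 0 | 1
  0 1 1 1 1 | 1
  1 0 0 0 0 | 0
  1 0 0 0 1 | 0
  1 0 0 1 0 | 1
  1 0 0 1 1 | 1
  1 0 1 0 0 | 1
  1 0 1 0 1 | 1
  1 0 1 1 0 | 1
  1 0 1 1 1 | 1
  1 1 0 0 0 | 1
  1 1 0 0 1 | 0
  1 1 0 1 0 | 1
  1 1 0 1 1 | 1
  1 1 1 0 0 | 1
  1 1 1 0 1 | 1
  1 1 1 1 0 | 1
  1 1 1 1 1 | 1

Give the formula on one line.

  ~a = 11111111111111110000000000000000
  (d | ~a) = 11111111111111110011001100110011
  ((d | ~a) | c) = 11111111111111110011111100111111
  ~e = 10101010101010101010101010101010
  (b & ~e) = 00000000101010100000000010101010
  ~d = 11001100110011001100110011001100
  (~d | c) = 11001111110011111100111111001111
  ((b & ~e) & (~d | c)) = 00000000100010100000000010001010
  (((b & ~e) & (~d | c)) & ~d) = 00000000100010000000000010001000
  (((d | ~a) | c) | (((b & ~e) & (~d | c)) & ~d)) = 11111111111111110011111110111111

(((d | ~a) | c) | (((b & ~e) & (~d | c)) & ~d))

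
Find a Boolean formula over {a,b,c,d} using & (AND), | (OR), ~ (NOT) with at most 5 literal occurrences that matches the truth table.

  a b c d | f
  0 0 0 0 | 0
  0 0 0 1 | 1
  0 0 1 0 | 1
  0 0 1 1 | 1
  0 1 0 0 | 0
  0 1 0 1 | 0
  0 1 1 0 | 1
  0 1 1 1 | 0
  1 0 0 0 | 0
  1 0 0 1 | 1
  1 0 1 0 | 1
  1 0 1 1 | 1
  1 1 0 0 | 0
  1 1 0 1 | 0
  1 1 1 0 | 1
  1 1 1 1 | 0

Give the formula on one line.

  ~d = 1010101010101010
  (~d & c) = 0010001000100010
  ~b = 1111000011110000
  (~b & d) = 0101000001010000
  ((~d & c) | (~b & d)) = 0111001001110010

((~d & c) | (~b & d))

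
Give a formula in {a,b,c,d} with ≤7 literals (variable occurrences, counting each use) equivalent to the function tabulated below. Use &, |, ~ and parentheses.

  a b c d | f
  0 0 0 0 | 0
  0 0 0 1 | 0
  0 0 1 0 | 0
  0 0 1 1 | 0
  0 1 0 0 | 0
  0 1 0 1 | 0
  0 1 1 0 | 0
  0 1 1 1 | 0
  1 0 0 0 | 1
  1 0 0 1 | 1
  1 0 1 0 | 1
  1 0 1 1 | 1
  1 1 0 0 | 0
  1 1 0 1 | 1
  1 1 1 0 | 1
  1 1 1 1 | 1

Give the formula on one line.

(a & ((~a | (c & a)) | (~b | d)))

  ~a = 1111111100000000
  (c & a) = 0000000000110011
  (~a | (c & a)) = 1111111100110011
  ~b = 1111000011110000
  (~b | d) = 1111010111110101
  ((~a | (c & a)) | (~b | d)) = 1111111111110111
  (a & ((~a | (c & a)) | (~b | d))) = 0000000011110111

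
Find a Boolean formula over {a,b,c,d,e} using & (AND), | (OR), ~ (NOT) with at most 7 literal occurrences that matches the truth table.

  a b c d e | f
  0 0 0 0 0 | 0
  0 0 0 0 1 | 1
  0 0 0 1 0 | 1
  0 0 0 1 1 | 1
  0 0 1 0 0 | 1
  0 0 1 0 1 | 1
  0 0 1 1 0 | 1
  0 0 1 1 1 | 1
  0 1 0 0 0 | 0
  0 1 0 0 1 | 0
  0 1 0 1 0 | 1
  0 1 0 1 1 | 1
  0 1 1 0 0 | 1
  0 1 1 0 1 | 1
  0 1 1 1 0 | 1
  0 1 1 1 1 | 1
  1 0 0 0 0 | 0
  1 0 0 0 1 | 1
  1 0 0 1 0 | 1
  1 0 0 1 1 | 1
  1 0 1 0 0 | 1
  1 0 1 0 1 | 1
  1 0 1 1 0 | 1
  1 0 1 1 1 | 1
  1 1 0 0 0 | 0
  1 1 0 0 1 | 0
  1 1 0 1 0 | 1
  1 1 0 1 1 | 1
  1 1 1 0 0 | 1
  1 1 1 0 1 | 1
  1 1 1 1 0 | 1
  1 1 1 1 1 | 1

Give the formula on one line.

  (c | d) = 00111111001111110011111100111111
  ~b = 11111111000000001111111100000000
  (~b & e) = 01010101000000000101010100000000
  ((c | d) | (~b & e)) = 01111111001111110111111100111111

((c | d) | (~b & e))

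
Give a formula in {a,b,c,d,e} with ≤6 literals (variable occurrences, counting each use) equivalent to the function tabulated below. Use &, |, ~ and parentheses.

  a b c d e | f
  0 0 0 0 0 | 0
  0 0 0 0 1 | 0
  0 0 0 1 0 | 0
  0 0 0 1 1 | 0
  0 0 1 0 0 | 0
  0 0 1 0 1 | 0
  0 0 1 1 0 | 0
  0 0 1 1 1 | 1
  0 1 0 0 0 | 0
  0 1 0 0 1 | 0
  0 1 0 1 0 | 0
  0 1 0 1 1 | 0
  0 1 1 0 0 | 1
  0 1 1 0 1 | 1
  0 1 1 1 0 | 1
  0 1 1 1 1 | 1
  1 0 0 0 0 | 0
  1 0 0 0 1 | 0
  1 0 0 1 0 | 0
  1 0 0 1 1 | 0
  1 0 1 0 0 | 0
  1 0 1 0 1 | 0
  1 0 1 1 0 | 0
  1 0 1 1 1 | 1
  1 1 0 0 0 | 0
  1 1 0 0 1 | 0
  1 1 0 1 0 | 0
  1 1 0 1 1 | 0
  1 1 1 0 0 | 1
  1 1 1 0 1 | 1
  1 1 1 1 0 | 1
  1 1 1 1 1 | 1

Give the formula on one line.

  (b | d) = 00110011111111110011001111111111
  ((b | d) & c) = 00000011000011110000001100001111
  (((b | d) & c) & e) = 00000001000001010000000100000101
  (b | (((b | d) & c) & e)) = 00000001111111110000000111111111
  ((b | (((b | d) & c) & e)) & c) = 00000001000011110000000100001111

((b | (((b | d) & c) & e)) & c)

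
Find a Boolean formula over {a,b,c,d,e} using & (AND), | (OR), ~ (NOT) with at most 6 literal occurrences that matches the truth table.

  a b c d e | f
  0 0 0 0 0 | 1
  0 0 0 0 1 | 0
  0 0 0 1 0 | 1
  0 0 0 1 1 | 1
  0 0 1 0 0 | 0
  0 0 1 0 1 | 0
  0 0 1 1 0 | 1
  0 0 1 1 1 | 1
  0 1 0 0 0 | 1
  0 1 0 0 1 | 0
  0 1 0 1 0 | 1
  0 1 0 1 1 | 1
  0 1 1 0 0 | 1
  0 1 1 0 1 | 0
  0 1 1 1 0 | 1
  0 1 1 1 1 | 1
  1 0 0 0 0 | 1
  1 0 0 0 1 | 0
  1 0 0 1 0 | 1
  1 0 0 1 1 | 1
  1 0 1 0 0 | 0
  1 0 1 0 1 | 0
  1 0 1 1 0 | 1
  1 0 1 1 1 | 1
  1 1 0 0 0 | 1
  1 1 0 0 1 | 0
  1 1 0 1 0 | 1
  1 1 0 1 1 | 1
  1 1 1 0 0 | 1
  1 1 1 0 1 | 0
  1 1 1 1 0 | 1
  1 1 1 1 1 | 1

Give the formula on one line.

((~e & (~c | b)) | d)

  ~e = 10101010101010101010101010101010
  ~c = 11110000111100001111000011110000
  (~c | b) = 11110000111111111111000011111111
  (~e & (~c | b)) = 10100000101010101010000010101010
  ((~e & (~c | b)) | d) = 10110011101110111011001110111011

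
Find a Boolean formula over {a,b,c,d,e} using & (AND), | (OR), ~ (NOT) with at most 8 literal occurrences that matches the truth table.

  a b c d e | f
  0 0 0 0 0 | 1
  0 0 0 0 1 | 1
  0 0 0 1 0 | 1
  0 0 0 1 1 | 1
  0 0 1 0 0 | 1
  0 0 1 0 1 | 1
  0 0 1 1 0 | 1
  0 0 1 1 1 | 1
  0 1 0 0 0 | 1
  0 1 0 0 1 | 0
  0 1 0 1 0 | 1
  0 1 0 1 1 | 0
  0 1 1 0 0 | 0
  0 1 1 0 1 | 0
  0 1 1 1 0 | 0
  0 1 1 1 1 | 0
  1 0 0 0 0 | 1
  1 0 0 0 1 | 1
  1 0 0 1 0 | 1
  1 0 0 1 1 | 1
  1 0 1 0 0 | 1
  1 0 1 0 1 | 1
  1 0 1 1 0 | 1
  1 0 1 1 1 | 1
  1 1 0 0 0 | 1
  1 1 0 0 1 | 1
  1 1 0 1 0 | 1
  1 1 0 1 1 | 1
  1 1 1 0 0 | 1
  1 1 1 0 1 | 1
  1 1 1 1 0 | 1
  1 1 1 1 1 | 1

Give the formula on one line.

  ~c = 11110000111100001111000011110000
  ~b = 11111111000000001111111100000000
  (~c | ~b) = 11111111111100001111111111110000
  ((~c | ~b) & b) = 00000000111100000000000011110000
  (a | ((~c | ~b) & b)) = 00000000111100001111111111111111
  ~e = 10101010101010101010101010101010
  ((a | ((~c | ~b) & b)) & ~e) = 00000000101000001010101010101010
  (a & b) = 00000000000000000000000011111111
  (~b | (a & b)) = 11111111000000001111111111111111
  (((a | ((~c | ~b) & b)) & ~e) | (~b | (a & b))) = 11111111101000001111111111111111

(((a | ((~c | ~b) & b)) & ~e) | (~b | (a & b)))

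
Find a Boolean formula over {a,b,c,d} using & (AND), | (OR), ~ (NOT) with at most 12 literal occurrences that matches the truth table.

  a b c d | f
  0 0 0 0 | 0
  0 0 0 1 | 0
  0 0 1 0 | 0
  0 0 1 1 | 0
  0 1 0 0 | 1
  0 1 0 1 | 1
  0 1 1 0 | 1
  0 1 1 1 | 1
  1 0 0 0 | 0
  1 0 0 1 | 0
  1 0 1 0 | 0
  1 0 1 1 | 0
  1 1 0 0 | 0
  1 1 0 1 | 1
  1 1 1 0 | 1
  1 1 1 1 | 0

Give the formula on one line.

  ~d = 1010101010101010
  ~a = 1111111100000000
  (~a | ~d) = 1111111110101010
  ((~a | ~d) & c) = 0011001100100010
  (~d | ((~a | ~d) & c)) = 1011101110101010
  ((~d | ((~a | ~d) & c)) & c) = 0011001100100010
  (((~d | ((~a | ~d) & c)) & c) | ~a) = 1111111100100010
  ~c = 1100110011001100
  (~c & d) = 0100010001000100
  ((((~d | ((~a | ~d) & c)) & c) | ~a) | (~c & d)) = 1111111101100110
  (b & ((((~d | ((~a | ~d) & c)) & c) | ~a) | (~c & d))) = 0000111100000110

(b & ((((~d | ((~a | ~d) & c)) & c) | ~a) | (~c & d)))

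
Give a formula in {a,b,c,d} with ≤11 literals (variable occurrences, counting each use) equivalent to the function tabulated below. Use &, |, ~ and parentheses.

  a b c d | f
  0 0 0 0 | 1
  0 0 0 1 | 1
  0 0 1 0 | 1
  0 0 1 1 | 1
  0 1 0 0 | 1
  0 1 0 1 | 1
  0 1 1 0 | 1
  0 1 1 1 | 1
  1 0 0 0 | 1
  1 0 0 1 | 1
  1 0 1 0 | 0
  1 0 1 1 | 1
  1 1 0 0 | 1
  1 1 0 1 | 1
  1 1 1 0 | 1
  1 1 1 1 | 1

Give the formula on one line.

((b | (~a | (~c & ~d))) | ((~b | ~d) & ((d | b) | ~c)))

  ~a = 1111111100000000
  ~c = 1100110011001100
  ~d = 1010101010101010
  (~c & ~d) = 1000100010001000
  (~a | (~c & ~d)) = 1111111110001000
  (b | (~a | (~c & ~d))) = 1111111110001111
  ~b = 1111000011110000
  (~b | ~d) = 1111101011111010
  (d | b) = 0101111101011111
  ((d | b) | ~c) = 1101111111011111
  ((~b | ~d) & ((d | b) | ~c)) = 1101101011011010
  ((b | (~a | (~c & ~d))) | ((~b | ~d) & ((d | b) | ~c))) = 1111111111011111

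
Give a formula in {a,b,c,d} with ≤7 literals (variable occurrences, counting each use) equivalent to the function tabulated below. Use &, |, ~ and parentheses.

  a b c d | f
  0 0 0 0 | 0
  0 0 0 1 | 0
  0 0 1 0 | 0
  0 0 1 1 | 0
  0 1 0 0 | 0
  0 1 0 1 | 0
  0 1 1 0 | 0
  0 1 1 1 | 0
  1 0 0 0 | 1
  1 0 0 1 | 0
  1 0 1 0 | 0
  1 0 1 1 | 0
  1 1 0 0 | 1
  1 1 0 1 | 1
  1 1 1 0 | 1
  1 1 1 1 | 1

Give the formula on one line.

((((b | ~c) & ~d) | (b | (~c & ~a))) & a)

  ~c = 1100110011001100
  (b | ~c) = 1100111111001111
  ~d = 1010101010101010
  ((b | ~c) & ~d) = 1000101010001010
  ~a = 1111111100000000
  (~c & ~a) = 1100110000000000
  (b | (~c & ~a)) = 1100111100001111
  (((b | ~c) & ~d) | (b | (~c & ~a))) = 1100111110001111
  ((((b | ~c) & ~d) | (b | (~c & ~a))) & a) = 0000000010001111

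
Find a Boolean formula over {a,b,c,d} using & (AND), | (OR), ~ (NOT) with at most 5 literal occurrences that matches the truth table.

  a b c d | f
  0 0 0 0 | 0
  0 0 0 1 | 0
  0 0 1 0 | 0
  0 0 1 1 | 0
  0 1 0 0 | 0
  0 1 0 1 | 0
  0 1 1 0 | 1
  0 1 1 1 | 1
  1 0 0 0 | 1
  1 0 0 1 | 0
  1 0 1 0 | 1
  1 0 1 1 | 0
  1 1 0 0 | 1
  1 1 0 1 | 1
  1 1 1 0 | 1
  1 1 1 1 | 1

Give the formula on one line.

((b & c) | ((b | ~d) & a))

  (b & c) = 0000001100000011
  ~d = 1010101010101010
  (b | ~d) = 1010111110101111
  ((b | ~d) & a) = 0000000010101111
  ((b & c) | ((b | ~d) & a)) = 0000001110101111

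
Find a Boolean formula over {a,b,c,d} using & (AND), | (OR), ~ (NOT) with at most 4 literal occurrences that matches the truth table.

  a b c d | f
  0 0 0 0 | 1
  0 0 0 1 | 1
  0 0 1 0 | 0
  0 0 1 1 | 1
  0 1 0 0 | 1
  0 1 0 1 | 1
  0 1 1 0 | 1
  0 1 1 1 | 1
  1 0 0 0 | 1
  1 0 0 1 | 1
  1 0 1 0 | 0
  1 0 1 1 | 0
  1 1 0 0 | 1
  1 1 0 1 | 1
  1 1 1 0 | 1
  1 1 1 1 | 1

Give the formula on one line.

((~c | b) | (~a & d))

  ~c = 1100110011001100
  (~c | b) = 1100111111001111
  ~a = 1111111100000000
  (~a & d) = 0101010100000000
  ((~c | b) | (~a & d)) = 1101111111001111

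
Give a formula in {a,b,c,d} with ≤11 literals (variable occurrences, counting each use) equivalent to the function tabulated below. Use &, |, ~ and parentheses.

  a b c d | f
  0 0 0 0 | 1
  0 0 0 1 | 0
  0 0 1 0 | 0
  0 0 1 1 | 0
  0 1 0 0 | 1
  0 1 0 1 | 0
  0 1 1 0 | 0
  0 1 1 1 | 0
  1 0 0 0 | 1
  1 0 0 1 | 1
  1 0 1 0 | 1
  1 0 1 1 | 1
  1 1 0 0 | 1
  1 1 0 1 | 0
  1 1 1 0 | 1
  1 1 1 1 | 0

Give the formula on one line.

((~d | ((((b | c) | ~d) | a) & ~b)) & ((~c & ~d) | a))

  ~d = 1010101010101010
  (b | c) = 0011111100111111
  ((b | c) | ~d) = 1011111110111111
  (((b | c) | ~d) | a) = 1011111111111111
  ~b = 1111000011110000
  ((((b | c) | ~d) | a) & ~b) = 1011000011110000
  (~d | ((((b | c) | ~d) | a) & ~b)) = 1011101011111010
  ~c = 1100110011001100
  (~c & ~d) = 1000100010001000
  ((~c & ~d) | a) = 1000100011111111
  ((~d | ((((b | c) | ~d) | a) & ~b)) & ((~c & ~d) | a)) = 1000100011111010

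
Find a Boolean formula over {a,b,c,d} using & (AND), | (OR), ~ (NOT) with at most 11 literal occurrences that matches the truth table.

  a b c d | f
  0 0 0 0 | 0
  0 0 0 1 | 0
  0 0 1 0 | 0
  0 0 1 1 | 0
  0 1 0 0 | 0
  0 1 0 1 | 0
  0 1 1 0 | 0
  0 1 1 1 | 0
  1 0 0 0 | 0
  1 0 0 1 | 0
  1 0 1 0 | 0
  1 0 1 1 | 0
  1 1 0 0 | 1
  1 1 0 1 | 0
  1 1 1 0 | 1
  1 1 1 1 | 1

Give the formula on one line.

  (b & a) = 0000000000001111
  ~d = 1010101010101010
  (c & d) = 0001000100010001
  (~d | (c & d)) = 1011101110111011
  ~a = 1111111100000000
  ~c = 1100110011001100
  (~a & ~c) = 1100110000000000
  ((~a & ~c) & b) = 0000110000000000
  ((~d | (c & d)) | ((~a & ~c) & b)) = 1011111110111011
  ((b & a) & ((~d | (c & d)) | ((~a & ~c) & b))) = 0000000000001011

((b & a) & ((~d | (c & d)) | ((~a & ~c) & b)))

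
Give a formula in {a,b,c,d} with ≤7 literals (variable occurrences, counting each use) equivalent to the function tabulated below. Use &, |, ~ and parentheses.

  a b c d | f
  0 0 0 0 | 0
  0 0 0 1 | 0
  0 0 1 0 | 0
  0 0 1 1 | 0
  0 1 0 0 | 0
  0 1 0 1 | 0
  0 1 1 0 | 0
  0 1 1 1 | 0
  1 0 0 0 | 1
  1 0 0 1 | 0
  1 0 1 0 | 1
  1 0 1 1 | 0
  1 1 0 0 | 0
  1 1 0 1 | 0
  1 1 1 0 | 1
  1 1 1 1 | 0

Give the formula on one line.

  ~b = 1111000011110000
  (~b | a) = 1111000011111111
  (b & (~b | a)) = 0000000000001111
  ((b & (~b | a)) & c) = 0000000000000011
  (((b & (~b | a)) & c) | ~b) = 1111000011110011
  ~d = 1010101010101010
  ((((b & (~b | a)) & c) | ~b) & ~d) = 1010000010100010
  (a & ((((b & (~b | a)) & c) | ~b) & ~d)) = 0000000010100010

(a & ((((b & (~b | a)) & c) | ~b) & ~d))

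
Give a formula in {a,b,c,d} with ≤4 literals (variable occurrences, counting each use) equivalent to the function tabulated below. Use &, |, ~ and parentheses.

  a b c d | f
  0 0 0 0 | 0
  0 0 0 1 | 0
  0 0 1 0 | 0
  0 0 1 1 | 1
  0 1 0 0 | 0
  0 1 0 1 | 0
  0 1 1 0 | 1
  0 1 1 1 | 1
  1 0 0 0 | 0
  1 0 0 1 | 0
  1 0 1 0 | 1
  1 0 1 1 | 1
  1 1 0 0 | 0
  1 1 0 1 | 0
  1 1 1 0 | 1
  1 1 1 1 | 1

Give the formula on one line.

(c & (a | (b | d)))

  (b | d) = 0101111101011111
  (a | (b | d)) = 0101111111111111
  (c & (a | (b | d))) = 0001001100110011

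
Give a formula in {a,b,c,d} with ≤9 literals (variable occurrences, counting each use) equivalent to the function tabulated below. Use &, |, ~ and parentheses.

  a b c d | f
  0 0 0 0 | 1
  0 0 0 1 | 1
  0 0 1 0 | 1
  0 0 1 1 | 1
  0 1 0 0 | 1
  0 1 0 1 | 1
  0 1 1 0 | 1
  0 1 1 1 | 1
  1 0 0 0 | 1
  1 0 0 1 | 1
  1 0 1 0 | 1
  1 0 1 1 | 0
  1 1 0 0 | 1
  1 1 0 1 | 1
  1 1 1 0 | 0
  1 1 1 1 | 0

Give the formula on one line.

(~c | (~a | (((~d & c) | b) & ~b)))

  ~c = 1100110011001100
  ~a = 1111111100000000
  ~d = 1010101010101010
  (~d & c) = 0010001000100010
  ((~d & c) | b) = 0010111100101111
  ~b = 1111000011110000
  (((~d & c) | b) & ~b) = 0010000000100000
  (~a | (((~d & c) | b) & ~b)) = 1111111100100000
  (~c | (~a | (((~d & c) | b) & ~b))) = 1111111111101100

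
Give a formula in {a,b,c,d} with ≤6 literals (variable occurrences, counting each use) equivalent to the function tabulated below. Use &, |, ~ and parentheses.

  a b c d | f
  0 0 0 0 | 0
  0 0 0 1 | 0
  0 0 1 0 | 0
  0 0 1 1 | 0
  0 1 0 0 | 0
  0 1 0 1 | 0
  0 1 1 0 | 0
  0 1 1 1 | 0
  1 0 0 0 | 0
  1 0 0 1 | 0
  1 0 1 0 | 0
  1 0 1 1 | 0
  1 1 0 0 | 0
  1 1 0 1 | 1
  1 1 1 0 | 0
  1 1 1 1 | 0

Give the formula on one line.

  ~c = 1100110011001100
  (~c & d) = 0100010001000100
  (a & ~c) = 0000000011001100
  (b & (a & ~c)) = 0000000000001100
  ((~c & d) & (b & (a & ~c))) = 0000000000000100

((~c & d) & (b & (a & ~c)))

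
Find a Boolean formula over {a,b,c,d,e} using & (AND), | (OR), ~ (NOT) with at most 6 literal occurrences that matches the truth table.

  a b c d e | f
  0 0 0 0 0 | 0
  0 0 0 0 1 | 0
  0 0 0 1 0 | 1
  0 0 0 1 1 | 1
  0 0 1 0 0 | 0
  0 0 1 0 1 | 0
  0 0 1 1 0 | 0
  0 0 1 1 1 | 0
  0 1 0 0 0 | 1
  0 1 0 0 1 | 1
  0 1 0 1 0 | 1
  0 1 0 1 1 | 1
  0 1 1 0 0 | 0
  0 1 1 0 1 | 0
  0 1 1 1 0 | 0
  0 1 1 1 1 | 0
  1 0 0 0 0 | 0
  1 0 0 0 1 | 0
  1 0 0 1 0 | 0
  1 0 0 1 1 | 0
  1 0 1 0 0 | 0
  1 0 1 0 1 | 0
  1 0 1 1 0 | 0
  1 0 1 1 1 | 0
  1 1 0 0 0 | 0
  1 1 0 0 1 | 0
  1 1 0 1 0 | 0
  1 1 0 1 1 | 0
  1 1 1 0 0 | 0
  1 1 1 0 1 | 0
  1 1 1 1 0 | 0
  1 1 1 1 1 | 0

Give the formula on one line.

  ~a = 11111111111111110000000000000000
  (b & ~a) = 00000000111111110000000000000000
  ((b & ~a) | d) = 00110011111111110011001100110011
  ~c = 11110000111100001111000011110000
  (~c | a) = 11110000111100001111111111111111
  ((~c | a) & ~a) = 11110000111100000000000000000000
  (((b & ~a) | d) & ((~c | a) & ~a)) = 00110000111100000000000000000000

(((b & ~a) | d) & ((~c | a) & ~a))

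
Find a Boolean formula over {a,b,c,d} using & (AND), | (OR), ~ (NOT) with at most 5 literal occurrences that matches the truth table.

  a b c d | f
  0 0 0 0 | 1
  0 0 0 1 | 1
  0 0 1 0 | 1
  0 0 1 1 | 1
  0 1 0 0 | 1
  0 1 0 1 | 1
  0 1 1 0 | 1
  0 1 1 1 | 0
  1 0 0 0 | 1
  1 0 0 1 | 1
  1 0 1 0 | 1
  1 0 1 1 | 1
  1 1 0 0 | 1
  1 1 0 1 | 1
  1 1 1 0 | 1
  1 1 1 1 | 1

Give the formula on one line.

(~c | (~b | (a | (~a & ~d))))

  ~c = 1100110011001100
  ~b = 1111000011110000
  ~a = 1111111100000000
  ~d = 1010101010101010
  (~a & ~d) = 1010101000000000
  (a | (~a & ~d)) = 1010101011111111
  (~b | (a | (~a & ~d))) = 1111101011111111
  (~c | (~b | (a | (~a & ~d)))) = 1111111011111111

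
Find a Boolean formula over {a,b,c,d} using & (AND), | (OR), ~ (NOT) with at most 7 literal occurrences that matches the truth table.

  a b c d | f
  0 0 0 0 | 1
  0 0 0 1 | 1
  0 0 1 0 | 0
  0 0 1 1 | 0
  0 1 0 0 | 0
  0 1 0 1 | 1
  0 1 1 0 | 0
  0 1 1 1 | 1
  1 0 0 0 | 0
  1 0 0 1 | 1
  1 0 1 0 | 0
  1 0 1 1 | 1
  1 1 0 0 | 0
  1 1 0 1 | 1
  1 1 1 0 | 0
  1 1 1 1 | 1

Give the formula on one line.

  ~b = 1111000011110000
  ~a = 1111111100000000
  (~b & ~a) = 1111000000000000
  (d | (~b & ~a)) = 1111010101010101
  ~c = 1100110011001100
  (a & ~b) = 0000000011110000
  (b | (a & ~b)) = 0000111111111111
  (~c | (b | (a & ~b))) = 1100111111111111
  ((d | (~b & ~a)) & (~c | (b | (a & ~b)))) = 1100010101010101

((d | (~b & ~a)) & (~c | (b | (a & ~b))))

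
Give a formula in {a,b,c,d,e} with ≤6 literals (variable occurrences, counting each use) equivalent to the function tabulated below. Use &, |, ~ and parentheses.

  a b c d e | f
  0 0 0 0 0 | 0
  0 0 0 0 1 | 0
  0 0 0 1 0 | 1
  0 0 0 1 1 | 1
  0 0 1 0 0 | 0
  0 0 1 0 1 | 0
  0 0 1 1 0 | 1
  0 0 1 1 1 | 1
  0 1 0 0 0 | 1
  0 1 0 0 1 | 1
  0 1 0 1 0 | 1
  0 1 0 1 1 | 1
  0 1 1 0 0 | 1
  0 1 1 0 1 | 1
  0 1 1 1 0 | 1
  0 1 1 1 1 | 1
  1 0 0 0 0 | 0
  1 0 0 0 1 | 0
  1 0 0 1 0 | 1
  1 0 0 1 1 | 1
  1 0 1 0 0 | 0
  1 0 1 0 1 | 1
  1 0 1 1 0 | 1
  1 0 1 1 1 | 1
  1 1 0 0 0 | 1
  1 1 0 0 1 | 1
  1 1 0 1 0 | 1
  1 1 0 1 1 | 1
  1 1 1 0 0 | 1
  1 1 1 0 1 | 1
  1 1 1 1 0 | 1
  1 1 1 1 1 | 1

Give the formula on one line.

((d | b) | (e & (c & a)))

  (d | b) = 00110011111111110011001111111111
  (c & a) = 00000000000000000000111100001111
  (e & (c & a)) = 00000000000000000000010100000101
  ((d | b) | (e & (c & a))) = 00110011111111110011011111111111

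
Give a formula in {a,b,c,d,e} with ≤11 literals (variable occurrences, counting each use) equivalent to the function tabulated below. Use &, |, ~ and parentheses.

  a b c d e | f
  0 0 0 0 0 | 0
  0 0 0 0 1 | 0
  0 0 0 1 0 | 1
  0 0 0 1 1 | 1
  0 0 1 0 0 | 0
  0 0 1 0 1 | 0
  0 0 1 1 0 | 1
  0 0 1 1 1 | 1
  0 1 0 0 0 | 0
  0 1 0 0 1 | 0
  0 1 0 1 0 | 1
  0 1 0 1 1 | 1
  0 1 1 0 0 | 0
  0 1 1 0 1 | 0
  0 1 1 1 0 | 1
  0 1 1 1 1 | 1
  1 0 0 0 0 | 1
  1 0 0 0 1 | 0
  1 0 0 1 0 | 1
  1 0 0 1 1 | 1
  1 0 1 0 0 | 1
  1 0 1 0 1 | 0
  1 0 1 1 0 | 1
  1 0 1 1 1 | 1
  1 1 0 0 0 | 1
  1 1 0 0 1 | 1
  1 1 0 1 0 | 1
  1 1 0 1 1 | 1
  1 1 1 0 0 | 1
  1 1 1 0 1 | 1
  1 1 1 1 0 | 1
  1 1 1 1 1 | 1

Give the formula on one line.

((d | a) & (~e | ((~a & (~d | b)) | (d | b))))

  (d | a) = 00110011001100111111111111111111
  ~e = 10101010101010101010101010101010
  ~a = 11111111111111110000000000000000
  ~d = 11001100110011001100110011001100
  (~d | b) = 11001100111111111100110011111111
  (~a & (~d | b)) = 11001100111111110000000000000000
  (d | b) = 00110011111111110011001111111111
  ((~a & (~d | b)) | (d | b)) = 11111111111111110011001111111111
  (~e | ((~a & (~d | b)) | (d | b))) = 11111111111111111011101111111111
  ((d | a) & (~e | ((~a & (~d | b)) | (d | b)))) = 00110011001100111011101111111111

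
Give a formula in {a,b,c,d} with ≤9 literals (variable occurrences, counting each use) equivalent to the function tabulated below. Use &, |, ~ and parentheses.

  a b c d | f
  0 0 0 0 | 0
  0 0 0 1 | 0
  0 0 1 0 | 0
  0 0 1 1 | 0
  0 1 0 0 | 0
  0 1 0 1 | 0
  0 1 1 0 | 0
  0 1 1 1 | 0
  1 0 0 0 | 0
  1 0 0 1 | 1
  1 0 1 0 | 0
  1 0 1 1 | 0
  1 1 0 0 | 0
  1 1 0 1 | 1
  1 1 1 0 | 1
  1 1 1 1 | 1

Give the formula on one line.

  ~c = 1100110011001100
  (~c | a) = 1100110011111111
  ((~c | a) & b) = 0000110000001111
  (((~c | a) & b) & c) = 0000000000000011
  (b | ~c) = 1100111111001111
  (a & d) = 0000000001010101
  ((b | ~c) & (a & d)) = 0000000001000101
  ((((~c | a) & b) & c) | ((b | ~c) & (a & d))) = 0000000001000111

((((~c | a) & b) & c) | ((b | ~c) & (a & d)))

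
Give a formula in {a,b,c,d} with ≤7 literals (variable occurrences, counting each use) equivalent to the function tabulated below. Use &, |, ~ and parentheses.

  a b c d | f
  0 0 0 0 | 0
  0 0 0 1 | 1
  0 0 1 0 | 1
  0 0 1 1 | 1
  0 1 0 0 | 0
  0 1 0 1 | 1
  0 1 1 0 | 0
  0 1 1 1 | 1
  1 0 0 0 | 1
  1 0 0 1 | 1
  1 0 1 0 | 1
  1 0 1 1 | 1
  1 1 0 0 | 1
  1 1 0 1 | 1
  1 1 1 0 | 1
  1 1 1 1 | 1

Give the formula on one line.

((a | ((c | (b & d)) & (~c | ~b))) | d)

  (b & d) = 0000010100000101
  (c | (b & d)) = 0011011100110111
  ~c = 1100110011001100
  ~b = 1111000011110000
  (~c | ~b) = 1111110011111100
  ((c | (b & d)) & (~c | ~b)) = 0011010000110100
  (a | ((c | (b & d)) & (~c | ~b))) = 0011010011111111
  ((a | ((c | (b & d)) & (~c | ~b))) | d) = 0111010111111111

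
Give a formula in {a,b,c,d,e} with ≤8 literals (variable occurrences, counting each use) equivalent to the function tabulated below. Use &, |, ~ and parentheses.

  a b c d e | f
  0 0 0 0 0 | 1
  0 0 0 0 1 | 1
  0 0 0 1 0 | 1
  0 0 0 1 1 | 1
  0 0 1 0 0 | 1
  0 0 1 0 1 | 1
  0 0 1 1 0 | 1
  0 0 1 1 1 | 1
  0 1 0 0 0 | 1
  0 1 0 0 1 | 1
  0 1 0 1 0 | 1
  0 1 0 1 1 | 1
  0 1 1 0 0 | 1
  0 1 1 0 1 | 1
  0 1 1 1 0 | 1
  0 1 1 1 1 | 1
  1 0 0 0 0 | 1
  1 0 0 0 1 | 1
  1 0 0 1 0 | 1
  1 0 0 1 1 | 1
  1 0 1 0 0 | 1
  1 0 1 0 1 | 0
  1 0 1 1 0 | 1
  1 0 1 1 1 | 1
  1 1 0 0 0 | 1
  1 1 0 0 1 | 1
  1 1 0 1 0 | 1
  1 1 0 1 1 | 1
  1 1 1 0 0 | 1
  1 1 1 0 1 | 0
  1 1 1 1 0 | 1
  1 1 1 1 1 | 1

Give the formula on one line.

  ~e = 10101010101010101010101010101010
  (~e | d) = 10111011101110111011101110111011
  ~c = 11110000111100001111000011110000
  (e & ~c) = 01010000010100000101000001010000
  ((~e | d) | (e & ~c)) = 11111011111110111111101111111011
  ~b = 11111111000000001111111100000000
  (a | ~b) = 11111111000000001111111111111111
  (((~e | d) | (e & ~c)) & (a | ~b)) = 11111011000000001111101111111011
  ~a = 11111111111111110000000000000000
  ((((~e | d) | (e & ~c)) & (a | ~b)) | ~a) = 11111111111111111111101111111011

((((~e | d) | (e & ~c)) & (a | ~b)) | ~a)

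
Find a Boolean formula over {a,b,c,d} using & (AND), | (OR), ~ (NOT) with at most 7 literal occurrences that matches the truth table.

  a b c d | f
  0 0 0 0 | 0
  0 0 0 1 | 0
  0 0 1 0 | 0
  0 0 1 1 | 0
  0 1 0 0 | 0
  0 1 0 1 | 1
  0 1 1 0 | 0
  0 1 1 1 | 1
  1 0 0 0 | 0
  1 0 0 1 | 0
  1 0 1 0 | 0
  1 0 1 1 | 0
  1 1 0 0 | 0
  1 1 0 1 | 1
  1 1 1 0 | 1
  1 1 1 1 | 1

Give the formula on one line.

((b & (c | d)) & ((a | d) | (~b & c)))

  (c | d) = 0111011101110111
  (b & (c | d)) = 0000011100000111
  (a | d) = 0101010111111111
  ~b = 1111000011110000
  (~b & c) = 0011000000110000
  ((a | d) | (~b & c)) = 0111010111111111
  ((b & (c | d)) & ((a | d) | (~b & c))) = 0000010100000111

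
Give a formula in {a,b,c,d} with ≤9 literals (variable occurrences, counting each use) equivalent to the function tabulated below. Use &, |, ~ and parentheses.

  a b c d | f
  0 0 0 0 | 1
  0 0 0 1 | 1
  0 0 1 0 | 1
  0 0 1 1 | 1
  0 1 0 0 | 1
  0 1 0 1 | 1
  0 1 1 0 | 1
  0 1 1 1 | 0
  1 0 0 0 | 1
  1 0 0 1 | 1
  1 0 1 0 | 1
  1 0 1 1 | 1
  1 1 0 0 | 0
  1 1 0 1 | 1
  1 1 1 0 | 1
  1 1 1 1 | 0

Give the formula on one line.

((~c & (~a | d)) | ((c & ~d) | ~b))

  ~c = 1100110011001100
  ~a = 1111111100000000
  (~a | d) = 1111111101010101
  (~c & (~a | d)) = 1100110001000100
  ~d = 1010101010101010
  (c & ~d) = 0010001000100010
  ~b = 1111000011110000
  ((c & ~d) | ~b) = 1111001011110010
  ((~c & (~a | d)) | ((c & ~d) | ~b)) = 1111111011110110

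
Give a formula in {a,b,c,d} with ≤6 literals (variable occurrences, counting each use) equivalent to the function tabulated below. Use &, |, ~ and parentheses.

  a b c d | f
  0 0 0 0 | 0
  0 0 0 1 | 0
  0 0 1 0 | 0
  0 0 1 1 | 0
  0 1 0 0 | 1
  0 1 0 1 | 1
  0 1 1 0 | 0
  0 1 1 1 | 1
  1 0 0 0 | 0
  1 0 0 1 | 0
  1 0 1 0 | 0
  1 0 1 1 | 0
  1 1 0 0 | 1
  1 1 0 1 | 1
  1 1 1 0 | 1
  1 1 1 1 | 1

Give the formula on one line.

(b & ((~c | a) | d))

  ~c = 1100110011001100
  (~c | a) = 1100110011111111
  ((~c | a) | d) = 1101110111111111
  (b & ((~c | a) | d)) = 0000110100001111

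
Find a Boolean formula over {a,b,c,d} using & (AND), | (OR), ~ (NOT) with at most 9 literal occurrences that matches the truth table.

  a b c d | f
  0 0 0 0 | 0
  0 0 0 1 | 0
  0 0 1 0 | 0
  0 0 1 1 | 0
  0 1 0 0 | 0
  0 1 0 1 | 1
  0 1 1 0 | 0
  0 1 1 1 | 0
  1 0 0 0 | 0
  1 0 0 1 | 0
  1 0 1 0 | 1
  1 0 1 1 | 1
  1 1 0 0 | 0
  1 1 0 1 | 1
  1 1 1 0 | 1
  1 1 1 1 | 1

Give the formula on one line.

  ~c = 1100110011001100
  (b & ~c) = 0000110000001100
  (c | d) = 0111011101110111
  ((b & ~c) & (c | d)) = 0000010000000100
  (d | a) = 0101010111111111
  (a | ~c) = 1100110011111111
  ((d | a) & (a | ~c)) = 0100010011111111
  (c & ((d | a) & (a | ~c))) = 0000000000110011
  (((b & ~c) & (c | d)) | (c & ((d | a) & (a | ~c)))) = 0000010000110111

(((b & ~c) & (c | d)) | (c & ((d | a) & (a | ~c))))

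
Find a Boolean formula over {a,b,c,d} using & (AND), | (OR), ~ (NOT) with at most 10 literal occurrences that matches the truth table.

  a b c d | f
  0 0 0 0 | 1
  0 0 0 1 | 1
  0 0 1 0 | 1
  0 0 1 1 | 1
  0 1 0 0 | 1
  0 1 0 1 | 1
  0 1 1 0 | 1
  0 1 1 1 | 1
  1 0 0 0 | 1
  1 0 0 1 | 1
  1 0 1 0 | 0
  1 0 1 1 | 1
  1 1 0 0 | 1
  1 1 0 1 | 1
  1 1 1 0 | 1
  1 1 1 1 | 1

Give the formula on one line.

  ~c = 1100110011001100
  (~c | b) = 1100111111001111
  (a & (~c | b)) = 0000000011001111
  ~d = 1010101010101010
  (a | d) = 0101010111111111
  (~d & (a | d)) = 0000000010101010
  ((a & (~c | b)) & (~d & (a | d))) = 0000000010001010
  ~a = 1111111100000000
  (d | ~a) = 1111111101010101
  ((d | ~a) | b) = 1111111101011111
  (((a & (~c | b)) & (~d & (a | d))) | ((d | ~a) | b)) = 1111111111011111

(((a & (~c | b)) & (~d & (a | d))) | ((d | ~a) | b))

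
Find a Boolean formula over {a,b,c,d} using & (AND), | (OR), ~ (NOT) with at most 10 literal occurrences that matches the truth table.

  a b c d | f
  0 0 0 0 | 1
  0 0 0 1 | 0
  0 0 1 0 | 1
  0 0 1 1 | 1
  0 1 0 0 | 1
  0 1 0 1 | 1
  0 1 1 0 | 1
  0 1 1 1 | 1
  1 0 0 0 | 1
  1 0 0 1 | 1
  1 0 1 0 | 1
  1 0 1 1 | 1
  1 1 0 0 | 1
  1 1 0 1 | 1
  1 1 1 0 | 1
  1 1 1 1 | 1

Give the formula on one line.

  ~d = 1010101010101010
  (a | ~d) = 1010101011111111
  ((a | ~d) | b) = 1010111111111111
  (c | a) = 0011001111111111
  (((a | ~d) | b) | (c | a)) = 1011111111111111
  ((((a | ~d) | b) | (c | a)) & d) = 0001010101010101
  (((((a | ~d) | b) | (c | a)) & d) | ~d) = 1011111111111111

(((((a | ~d) | b) | (c | a)) & d) | ~d)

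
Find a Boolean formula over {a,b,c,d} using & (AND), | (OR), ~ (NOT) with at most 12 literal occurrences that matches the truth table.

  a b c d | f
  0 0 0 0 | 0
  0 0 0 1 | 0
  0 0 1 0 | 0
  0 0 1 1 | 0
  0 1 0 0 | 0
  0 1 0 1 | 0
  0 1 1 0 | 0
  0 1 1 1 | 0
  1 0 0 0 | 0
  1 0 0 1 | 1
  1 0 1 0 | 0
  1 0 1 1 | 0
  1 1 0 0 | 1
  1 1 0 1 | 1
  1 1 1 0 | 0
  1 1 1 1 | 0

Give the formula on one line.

((a & (~c | (c & ~a))) & (~a | (d | (a & (b | d)))))

  ~c = 1100110011001100
  ~a = 1111111100000000
  (c & ~a) = 0011001100000000
  (~c | (c & ~a)) = 1111111111001100
  (a & (~c | (c & ~a))) = 0000000011001100
  (b | d) = 0101111101011111
  (a & (b | d)) = 0000000001011111
  (d | (a & (b | d))) = 0101010101011111
  (~a | (d | (a & (b | d)))) = 1111111101011111
  ((a & (~c | (c & ~a))) & (~a | (d | (a & (b | d))))) = 0000000001001100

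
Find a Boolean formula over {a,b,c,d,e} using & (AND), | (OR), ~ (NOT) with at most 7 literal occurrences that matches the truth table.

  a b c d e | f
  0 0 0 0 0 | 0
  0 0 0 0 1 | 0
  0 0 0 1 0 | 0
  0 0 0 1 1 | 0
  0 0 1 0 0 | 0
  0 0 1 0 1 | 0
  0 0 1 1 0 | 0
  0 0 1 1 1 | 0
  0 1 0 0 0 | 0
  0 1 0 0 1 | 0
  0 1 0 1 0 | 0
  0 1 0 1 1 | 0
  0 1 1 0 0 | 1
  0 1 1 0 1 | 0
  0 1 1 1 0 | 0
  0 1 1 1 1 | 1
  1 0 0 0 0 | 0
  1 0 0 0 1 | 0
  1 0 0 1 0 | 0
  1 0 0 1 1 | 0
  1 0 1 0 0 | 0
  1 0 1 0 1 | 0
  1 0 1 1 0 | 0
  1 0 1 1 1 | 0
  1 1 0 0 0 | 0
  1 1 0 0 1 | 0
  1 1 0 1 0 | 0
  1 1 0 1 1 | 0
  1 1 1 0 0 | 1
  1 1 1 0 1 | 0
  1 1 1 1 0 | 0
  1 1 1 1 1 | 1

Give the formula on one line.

((d | ~e) & ((b & (~d | e)) & (~b | c)))

  ~e = 10101010101010101010101010101010
  (d | ~e) = 10111011101110111011101110111011
  ~d = 11001100110011001100110011001100
  (~d | e) = 11011101110111011101110111011101
  (b & (~d | e)) = 00000000110111010000000011011101
  ~b = 11111111000000001111111100000000
  (~b | c) = 11111111000011111111111100001111
  ((b & (~d | e)) & (~b | c)) = 00000000000011010000000000001101
  ((d | ~e) & ((b & (~d | e)) & (~b | c))) = 00000000000010010000000000001001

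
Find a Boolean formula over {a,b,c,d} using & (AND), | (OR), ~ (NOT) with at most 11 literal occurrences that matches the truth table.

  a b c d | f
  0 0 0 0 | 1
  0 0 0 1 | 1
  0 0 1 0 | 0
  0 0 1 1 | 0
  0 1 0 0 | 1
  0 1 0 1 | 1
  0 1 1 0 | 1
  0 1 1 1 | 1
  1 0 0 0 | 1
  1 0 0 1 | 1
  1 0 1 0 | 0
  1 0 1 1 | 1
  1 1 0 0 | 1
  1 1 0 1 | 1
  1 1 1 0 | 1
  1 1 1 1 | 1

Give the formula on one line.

(~c | (b | (((d & a) & (d & ~b)) | ((c | d) & ~c))))

  ~c = 1100110011001100
  (d & a) = 0000000001010101
  ~b = 1111000011110000
  (d & ~b) = 0101000001010000
  ((d & a) & (d & ~b)) = 0000000001010000
  (c | d) = 0111011101110111
  ((c | d) & ~c) = 0100010001000100
  (((d & a) & (d & ~b)) | ((c | d) & ~c)) = 0100010001010100
  (b | (((d & a) & (d & ~b)) | ((c | d) & ~c))) = 0100111101011111
  (~c | (b | (((d & a) & (d & ~b)) | ((c | d) & ~c)))) = 1100111111011111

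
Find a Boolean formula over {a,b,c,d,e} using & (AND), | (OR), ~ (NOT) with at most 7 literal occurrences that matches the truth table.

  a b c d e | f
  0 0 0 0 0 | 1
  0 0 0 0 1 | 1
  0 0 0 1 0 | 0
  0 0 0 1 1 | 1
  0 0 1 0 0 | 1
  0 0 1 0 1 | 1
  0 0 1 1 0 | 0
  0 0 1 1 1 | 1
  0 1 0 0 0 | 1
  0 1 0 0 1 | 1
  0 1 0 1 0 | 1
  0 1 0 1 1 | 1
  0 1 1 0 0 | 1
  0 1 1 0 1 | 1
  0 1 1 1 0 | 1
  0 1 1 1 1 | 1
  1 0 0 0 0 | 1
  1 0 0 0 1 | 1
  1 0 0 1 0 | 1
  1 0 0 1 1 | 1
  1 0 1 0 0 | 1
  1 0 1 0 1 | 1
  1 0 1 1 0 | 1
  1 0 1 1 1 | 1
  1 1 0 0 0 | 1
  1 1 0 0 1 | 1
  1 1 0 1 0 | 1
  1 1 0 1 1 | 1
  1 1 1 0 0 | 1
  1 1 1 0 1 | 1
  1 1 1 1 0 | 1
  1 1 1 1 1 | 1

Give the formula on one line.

  (b | e) = 01010101111111110101010111111111
  ~d = 11001100110011001100110011001100
  (a | ~d) = 11001100110011001111111111111111
  (e | (a | ~d)) = 11011101110111011111111111111111
  ((b | e) | (e | (a | ~d))) = 11011101111111111111111111111111

((b | e) | (e | (a | ~d)))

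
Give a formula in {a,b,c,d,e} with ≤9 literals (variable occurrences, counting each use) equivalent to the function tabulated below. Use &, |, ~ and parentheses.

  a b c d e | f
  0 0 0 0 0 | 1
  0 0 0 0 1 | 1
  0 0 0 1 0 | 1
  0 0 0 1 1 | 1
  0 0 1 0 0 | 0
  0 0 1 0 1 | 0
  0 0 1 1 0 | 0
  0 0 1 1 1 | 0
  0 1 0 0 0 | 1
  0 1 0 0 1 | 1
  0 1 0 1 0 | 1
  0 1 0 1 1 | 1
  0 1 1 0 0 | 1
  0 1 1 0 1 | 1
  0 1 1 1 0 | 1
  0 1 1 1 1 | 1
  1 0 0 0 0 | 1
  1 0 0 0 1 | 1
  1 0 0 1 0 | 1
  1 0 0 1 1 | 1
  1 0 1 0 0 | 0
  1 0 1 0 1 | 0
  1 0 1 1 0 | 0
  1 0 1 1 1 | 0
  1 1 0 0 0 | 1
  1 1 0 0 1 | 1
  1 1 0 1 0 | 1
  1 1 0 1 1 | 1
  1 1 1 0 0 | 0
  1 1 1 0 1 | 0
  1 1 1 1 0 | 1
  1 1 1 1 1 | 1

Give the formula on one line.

  ~c = 11110000111100001111000011110000
  (~c | b) = 11110000111111111111000011111111
  ~d = 11001100110011001100110011001100
  (~d & ~c) = 11000000110000001100000011000000
  ~a = 11111111111111110000000000000000
  (~a | d) = 11111111111111110011001100110011
  ((~d & ~c) | (~a | d)) = 11111111111111111111001111110011
  ((~c | b) & ((~d & ~c) | (~a | d))) = 11110000111111111111000011110011

((~c | b) & ((~d & ~c) | (~a | d)))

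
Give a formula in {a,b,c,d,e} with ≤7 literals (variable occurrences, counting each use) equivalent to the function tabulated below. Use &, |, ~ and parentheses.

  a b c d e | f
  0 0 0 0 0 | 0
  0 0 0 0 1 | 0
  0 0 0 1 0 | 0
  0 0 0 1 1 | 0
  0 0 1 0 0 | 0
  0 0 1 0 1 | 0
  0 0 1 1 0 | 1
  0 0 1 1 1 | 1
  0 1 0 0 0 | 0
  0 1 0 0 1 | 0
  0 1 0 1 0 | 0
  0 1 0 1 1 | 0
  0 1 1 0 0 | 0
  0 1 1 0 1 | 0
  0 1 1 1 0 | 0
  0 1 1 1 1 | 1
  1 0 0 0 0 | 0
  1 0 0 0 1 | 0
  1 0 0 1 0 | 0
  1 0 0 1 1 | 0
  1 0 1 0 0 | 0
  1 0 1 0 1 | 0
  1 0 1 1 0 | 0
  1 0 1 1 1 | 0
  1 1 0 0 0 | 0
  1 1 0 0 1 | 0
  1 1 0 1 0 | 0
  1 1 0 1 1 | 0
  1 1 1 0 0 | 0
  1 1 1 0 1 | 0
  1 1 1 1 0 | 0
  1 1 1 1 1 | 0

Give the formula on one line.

(~a & (((~b | e) & d) & c))

  ~a = 11111111111111110000000000000000
  ~b = 11111111000000001111111100000000
  (~b | e) = 11111111010101011111111101010101
  ((~b | e) & d) = 00110011000100010011001100010001
  (((~b | e) & d) & c) = 00000011000000010000001100000001
  (~a & (((~b | e) & d) & c)) = 00000011000000010000000000000000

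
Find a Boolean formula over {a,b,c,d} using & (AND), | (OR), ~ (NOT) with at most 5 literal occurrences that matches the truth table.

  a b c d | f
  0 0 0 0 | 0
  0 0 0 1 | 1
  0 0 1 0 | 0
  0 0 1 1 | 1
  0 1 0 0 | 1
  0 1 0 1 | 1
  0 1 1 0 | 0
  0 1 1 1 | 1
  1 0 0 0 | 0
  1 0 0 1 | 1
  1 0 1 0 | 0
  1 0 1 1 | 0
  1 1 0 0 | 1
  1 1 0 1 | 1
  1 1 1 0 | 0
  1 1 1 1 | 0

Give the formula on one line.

(((~c & b) | d) & (~c | ~a))

  ~c = 1100110011001100
  (~c & b) = 0000110000001100
  ((~c & b) | d) = 0101110101011101
  ~a = 1111111100000000
  (~c | ~a) = 1111111111001100
  (((~c & b) | d) & (~c | ~a)) = 0101110101001100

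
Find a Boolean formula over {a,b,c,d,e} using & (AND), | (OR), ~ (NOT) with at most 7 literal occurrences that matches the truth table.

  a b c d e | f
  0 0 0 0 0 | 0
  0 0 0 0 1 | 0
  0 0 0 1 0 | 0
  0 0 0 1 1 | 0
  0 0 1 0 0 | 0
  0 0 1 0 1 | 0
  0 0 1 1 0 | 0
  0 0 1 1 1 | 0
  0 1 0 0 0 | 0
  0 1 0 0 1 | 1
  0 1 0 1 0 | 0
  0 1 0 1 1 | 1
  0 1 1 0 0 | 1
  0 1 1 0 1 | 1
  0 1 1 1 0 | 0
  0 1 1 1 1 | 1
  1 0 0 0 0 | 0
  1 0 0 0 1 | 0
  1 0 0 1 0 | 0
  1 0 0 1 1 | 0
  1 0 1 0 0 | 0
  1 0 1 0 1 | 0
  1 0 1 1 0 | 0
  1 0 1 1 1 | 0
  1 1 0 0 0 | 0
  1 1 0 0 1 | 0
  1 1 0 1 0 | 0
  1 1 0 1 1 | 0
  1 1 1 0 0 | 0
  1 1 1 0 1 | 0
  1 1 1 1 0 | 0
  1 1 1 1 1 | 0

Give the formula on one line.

  ~a = 11111111111111110000000000000000
  (b & e) = 00000000010101010000000001010101
  ~d = 11001100110011001100110011001100
  (~d & c) = 00001100000011000000110000001100
  (b & (~d & c)) = 00000000000011000000000000001100
  ((b & e) | (b & (~d & c))) = 00000000010111010000000001011101
  (~a & ((b & e) | (b & (~d & c)))) = 00000000010111010000000000000000

(~a & ((b & e) | (b & (~d & c))))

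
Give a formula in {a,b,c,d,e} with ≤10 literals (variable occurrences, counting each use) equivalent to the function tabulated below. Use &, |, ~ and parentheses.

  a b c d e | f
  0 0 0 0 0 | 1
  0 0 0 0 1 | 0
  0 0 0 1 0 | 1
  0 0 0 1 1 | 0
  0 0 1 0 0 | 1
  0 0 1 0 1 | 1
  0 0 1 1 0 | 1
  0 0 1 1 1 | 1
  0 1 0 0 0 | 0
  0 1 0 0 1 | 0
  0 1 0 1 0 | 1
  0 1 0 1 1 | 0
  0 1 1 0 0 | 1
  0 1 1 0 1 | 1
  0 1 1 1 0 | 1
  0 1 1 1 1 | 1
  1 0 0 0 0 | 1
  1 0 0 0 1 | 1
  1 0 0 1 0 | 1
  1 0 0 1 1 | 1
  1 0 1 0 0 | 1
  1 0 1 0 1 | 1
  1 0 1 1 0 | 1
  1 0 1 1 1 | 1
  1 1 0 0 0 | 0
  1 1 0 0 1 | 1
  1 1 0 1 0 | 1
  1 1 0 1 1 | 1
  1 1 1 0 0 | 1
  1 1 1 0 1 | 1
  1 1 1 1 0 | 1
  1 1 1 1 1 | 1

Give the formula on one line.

(((a | c) & e) | (((d | ~b) | (c | e)) & ~e))

  (a | c) = 00001111000011111111111111111111
  ((a | c) & e) = 00000101000001010101010101010101
  ~b = 11111111000000001111111100000000
  (d | ~b) = 11111111001100111111111100110011
  (c | e) = 01011111010111110101111101011111
  ((d | ~b) | (c | e)) = 11111111011111111111111101111111
  ~e = 10101010101010101010101010101010
  (((d | ~b) | (c | e)) & ~e) = 10101010001010101010101000101010
  (((a | c) & e) | (((d | ~b) | (c | e)) & ~e)) = 10101111001011111111111101111111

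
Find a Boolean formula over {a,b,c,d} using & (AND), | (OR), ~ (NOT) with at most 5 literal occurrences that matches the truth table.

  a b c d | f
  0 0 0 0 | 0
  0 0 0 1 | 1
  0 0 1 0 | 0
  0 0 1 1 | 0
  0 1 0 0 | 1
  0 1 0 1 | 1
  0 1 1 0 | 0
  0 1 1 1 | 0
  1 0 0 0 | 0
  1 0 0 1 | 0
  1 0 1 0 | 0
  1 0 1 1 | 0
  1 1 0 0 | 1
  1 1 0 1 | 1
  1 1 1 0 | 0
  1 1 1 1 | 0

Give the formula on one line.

(~c & (b | (d & ~a)))

  ~c = 1100110011001100
  ~a = 1111111100000000
  (d & ~a) = 0101010100000000
  (b | (d & ~a)) = 0101111100001111
  (~c & (b | (d & ~a))) = 0100110000001100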